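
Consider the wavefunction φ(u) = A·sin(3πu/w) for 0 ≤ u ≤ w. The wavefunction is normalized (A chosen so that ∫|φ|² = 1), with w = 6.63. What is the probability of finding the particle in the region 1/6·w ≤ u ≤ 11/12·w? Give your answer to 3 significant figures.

|φ|² is the probability density, so P = ∫_{1/6·w}^{11/12·w} |φ|² du.
The normalization integral ∫|φ|²du over the whole domain equals w/2·A², and A² cancels in the ratio.
In terms of t = u/w (A² and the length scale cancel between numerator and denominator), P = [∫_{1/6}^{11/12} sin(3·π·t)^2 dt] / [∫_{0}^{1} sin(3·π·t)^2 dt].
An antiderivative of sin(3·π·t)^2 is t/2 - sin(6·π·t)/(12·π); evaluating from 1/6 to 11/12 gives 1/(12·π) + 3/8, while the full integral is 1/2.
The result is P = (2 + 9·π)/(12·π).

P ≈ 0.803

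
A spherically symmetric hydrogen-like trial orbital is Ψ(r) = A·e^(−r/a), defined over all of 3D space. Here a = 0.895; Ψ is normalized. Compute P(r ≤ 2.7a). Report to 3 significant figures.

P ≈ 0.905

Integrate the radial probability density 4πr²|Ψ|² over r ≤ 2.7a.
A² is fixed by ∫₀^∞ 4πr²|Ψ|² dr = 1, i.e. A² = (π·a^3)^(−1).
Substituting u = r/a, A², 4π and the length scale all cancel in the ratio: P = ∫_{0}^{2.7} u^2·e^(-2·u) du / ∫_{0}^{∞} u^2·e^(-2·u) du.
With ∫ u^2·e^(-2·u) du = -(2·u^2 + 2·u + 1)·e^(-2·u)/4 + C, the region integral is 1/4 - 1049·e^(-27/5)/200 and the full one is 1/4.
Taking the ratio yields P = 0.9052.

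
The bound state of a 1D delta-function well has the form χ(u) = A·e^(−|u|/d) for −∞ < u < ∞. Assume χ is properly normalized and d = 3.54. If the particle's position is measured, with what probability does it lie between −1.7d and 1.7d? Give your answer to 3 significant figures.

|χ|² is the probability density, so P = ∫_{−1.7d}^{1.7d} |χ|² du.
The normalization integral ∫|χ|²du over the whole domain equals d·A², and A² cancels in the ratio.
By symmetry take twice the u ≥ 0 contribution in numerator and denominator; the 2's cancel. Let t = u/d; then A² and the length scale cancel, so P = ∫_{0}^{1.7} e^(-2·t) dt ÷ ∫_{0}^{∞} e^(-2·t) dt.
Using ∫ e^(-2·t) dt = -e^(-2·t)/2, the numerator is 1/2 - e^(-17/5)/2 and the denominator is 1/2.
The result is P = 0.9666.

P ≈ 0.967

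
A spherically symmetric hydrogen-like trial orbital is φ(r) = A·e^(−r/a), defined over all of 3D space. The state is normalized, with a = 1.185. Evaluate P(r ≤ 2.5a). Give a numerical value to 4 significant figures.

Integrate the radial probability density 4πr²|φ|² over r ≤ 2.5a.
Normalization gives A² = 1/(π·a^3).
Let u = r/a; then A², 4π and the length scale all cancel, so P = ∫_{0}^{2.5} u^2·e^(-2·u) du ÷ ∫_{0}^{∞} u^2·e^(-2·u) du.
An antiderivative of u^2·e^(-2·u) is -(2·u^2 + 2·u + 1)·e^(-2·u)/4; evaluating from 0 to 2.5 gives 1/4 - 37·e^(-5)/8, while the full integral is 1/4.
Taking the ratio yields P = 0.87535.

P ≈ 0.8753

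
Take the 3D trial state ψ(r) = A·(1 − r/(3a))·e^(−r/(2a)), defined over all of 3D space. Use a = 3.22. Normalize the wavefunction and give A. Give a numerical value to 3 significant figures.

A ≈ 0.0598

The normalization condition is ∫|ψ|² 4πr² dr = 1 from 0 to ∞.
In 3D with spherical symmetry the volume element is 4πr² dr.
Using ∫₀^∞ rⁿ e^(−αr) dr = n!/αⁿ⁺¹, the integral (without the A² prefactor) comes out to 8·π·a^3/3.
Substituting a = 3.22 gives A² = 0.003575, so A = 0.05979.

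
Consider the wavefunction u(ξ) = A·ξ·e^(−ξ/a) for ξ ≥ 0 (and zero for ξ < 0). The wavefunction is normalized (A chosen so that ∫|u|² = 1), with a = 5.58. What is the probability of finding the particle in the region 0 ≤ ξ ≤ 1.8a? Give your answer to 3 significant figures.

P ≈ 0.697

P = ∫_{0}^{1.8a} |u(ξ)|² dξ.
The normalization integral ∫|u|²dξ over the whole domain equals a^3/4·A², and A² cancels in the ratio.
In terms of t = ξ/a (A² and the length scale cancel between numerator and denominator), P = [∫_{0}^{1.8} t^2·e^(-2·t) dt] / [∫_{0}^{∞} t^2·e^(-2·t) dt].
Using ∫ t^2·e^(-2·t) dt = -(2·t^2 + 2·t + 1)·e^(-2·t)/4, the numerator is 1/4 - 277·e^(-18/5)/100 and the denominator is 1/4.
This works out to P = 0.6973.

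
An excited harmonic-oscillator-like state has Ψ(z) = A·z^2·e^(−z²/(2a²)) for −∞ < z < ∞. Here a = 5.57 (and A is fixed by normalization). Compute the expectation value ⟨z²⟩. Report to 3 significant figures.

⟨z^2⟩ ≈ 77.6

⟨z²⟩ = ∫ z^2 |Ψ|² dz over the full domain.
Using the Gaussian integral ∫_{−∞}^{∞} e^(−αz²) dz = √(π/α), evaluating both integrals, ⟨z²⟩ = 5·a^2/2.
Putting a = 5.57 gives 77.56.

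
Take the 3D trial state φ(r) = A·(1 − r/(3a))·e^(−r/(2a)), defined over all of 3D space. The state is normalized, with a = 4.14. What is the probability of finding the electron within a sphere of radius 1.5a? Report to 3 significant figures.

P ≈ 0.254

P = ∫ |φ|² 4πr² dr over r ≤ 1.5a.
The full normalization integral is A²·[8·π·a^3/3] = 1, fixing A².
Let u = r/a; then A², 4π and the length scale all cancel, so P = ∫_{0}^{1.5} u^2·(1 - u/3)^2·e^(-u) du ÷ ∫_{0}^{∞} u^2·(1 - u/3)^2·e^(-u) du.
Using ∫ u^2·(1 - u/3)^2·e^(-u) du = (-u^4 + 2·u^3 - 3·u^2 - 6·u - 6)·e^(-u)/9, the numerator is 2/3 - 107·e^(-3/2)/48 and the denominator is 2/3.
This evaluates to P = 0.2539.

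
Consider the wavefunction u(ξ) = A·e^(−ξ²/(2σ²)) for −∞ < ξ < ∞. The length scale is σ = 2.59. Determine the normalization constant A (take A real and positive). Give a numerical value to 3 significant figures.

Require ∫ |u|² dξ = 1 over the whole domain.
Differentiating ∫e^(−αξ²) dξ = √(π/α) under α to get the higher moments, ∫|u|² dξ = A²·(√(π)·σ).
So A² = (√(π)·σ)^(−1).
With σ = 2.59: A² = 0.2178 and A = 0.4667.

A ≈ 0.467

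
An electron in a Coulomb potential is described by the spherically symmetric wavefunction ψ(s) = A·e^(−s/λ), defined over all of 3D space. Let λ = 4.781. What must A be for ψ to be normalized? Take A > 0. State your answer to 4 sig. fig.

Normalization requires ∫|ψ|² 4πs² ds = 1, integrated from 0 to ∞.
(Spherical symmetry: dV = 4πs² ds.)
Recall ∫₀^∞ s^m e^(−s/β) ds = m!·β^(m+1), ∫|ψ|² 4πs² ds = A²·(π·λ^3).
Hence A² = 1/[π·λ^3].
Plugging in λ = 4.781 yields A = 0.053969.

A ≈ 0.05397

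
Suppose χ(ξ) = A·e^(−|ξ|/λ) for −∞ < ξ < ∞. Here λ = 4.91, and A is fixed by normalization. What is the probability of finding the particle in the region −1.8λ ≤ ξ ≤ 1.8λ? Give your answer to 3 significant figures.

P = ∫_{−1.8λ}^{1.8λ} |χ(ξ)|² dξ.
The normalization integral ∫|χ|²dξ over the whole domain equals λ·A², and A² cancels in the ratio.
By symmetry take twice the ξ ≥ 0 contribution in numerator and denominator; the 2's cancel. Substituting u = ξ/λ, A² and the length scale cancel in the ratio: P = ∫_{0}^{1.8} e^(-2·u) du / ∫_{0}^{∞} e^(-2·u) du.
An antiderivative of e^(-2·u) is -e^(-2·u)/2; evaluating from 0 to 1.8 gives 1/2 - e^(-18/5)/2, while the full integral is 1/2.
The result is P = 0.9727.

P ≈ 0.973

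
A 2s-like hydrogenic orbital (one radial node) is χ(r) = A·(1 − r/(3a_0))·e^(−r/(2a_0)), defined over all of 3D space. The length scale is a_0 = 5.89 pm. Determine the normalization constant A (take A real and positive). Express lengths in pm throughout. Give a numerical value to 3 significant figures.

A ≈ 0.0242 pm^(-3/2)

The normalization condition is ∫|χ|² 4πr² dr = 1 from 0 to ∞.
With ∫₀^∞ r^4 e^(−αr) dr = 4!/α^5, carrying out the integral gives A² · 8·π·a_0^3/3.
Setting this equal to 1 gives A² = 1/(8·π·a_0^3/3).
Plugging in a_0 = 5.89 yields A = 0.02417.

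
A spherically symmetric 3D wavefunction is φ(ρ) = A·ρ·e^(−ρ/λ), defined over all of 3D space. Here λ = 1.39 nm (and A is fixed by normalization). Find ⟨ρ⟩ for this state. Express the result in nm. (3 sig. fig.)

The expectation value is the |φ|²-weighted average of ρ: ∫ ρ|φ|² 4πρ² dρ.
With ∫₀^∞ ρ^5 e^(−αρ) dρ = 5!/α^6, the ratio of the moment integral to the normalization integral gives ⟨ρ⟩ = 5·λ/2.
Putting λ = 1.39 gives 3.475.

⟨ρ⟩ ≈ 3.48 nm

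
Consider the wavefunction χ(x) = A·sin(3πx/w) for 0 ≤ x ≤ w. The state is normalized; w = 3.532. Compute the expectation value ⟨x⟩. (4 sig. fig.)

⟨x⟩ ≈ 1.766

The expectation value is the |χ|²-weighted average of x: ∫ x|χ|² dx.
Since the A² factors cancel between numerator and denominator, ⟨x⟩ = w/2.
With w = 3.532, ⟨x⟩ = 1.7660.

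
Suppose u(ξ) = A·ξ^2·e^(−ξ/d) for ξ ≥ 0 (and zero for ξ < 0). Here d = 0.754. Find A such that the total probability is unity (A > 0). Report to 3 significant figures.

We need A² ∫|f|² dξ = 1, taking the integral from 0 to ∞.
With ∫₀^∞ ξ^4 e^(−αξ) dξ = 4!/α^5, with u = A·ξ^2·e^(−ξ/d), the integral evaluates to A²·[3·d^5/4].
So A² = (3·d^5/4)^(−1).
Substituting d = 0.754 gives A² = 5.471, so A = 2.339.

A ≈ 2.34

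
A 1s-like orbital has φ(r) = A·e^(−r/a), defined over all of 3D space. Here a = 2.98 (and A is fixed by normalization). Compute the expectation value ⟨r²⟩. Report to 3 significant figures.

⟨r^2⟩ ≈ 26.6

By definition ⟨r²⟩ = ∫ r^2 |φ(r)|² 4πr² dr.
Using ∫₀^∞ rⁿ e^(−αr) dr = n!/αⁿ⁺¹, evaluating both integrals, ⟨r²⟩ = 3·a^2.
Putting a = 2.98 gives 26.64.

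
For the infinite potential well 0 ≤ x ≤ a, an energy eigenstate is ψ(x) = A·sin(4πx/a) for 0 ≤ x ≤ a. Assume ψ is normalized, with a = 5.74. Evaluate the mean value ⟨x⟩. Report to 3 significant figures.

⟨x⟩ ≈ 2.87

By definition ⟨x⟩ = ∫ x |ψ(x)|² dx.
The ratio of the moment integral to the normalization integral gives ⟨x⟩ = a/2.
With a = 5.74, ⟨x⟩ = 2.870.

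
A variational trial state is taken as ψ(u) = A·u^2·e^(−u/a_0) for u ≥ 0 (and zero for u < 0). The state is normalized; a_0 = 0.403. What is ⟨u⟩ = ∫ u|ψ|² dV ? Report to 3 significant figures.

The expectation value is the |ψ|²-weighted average of u: ∫ u|ψ|² du.
Recall ∫₀^∞ u^m e^(−u/β) du = m!·β^(m+1), since the A² factors cancel between numerator and denominator, ⟨u⟩ = 5·a_0/2.
With a_0 = 0.403, ⟨u⟩ = 1.008.

⟨u⟩ ≈ 1.01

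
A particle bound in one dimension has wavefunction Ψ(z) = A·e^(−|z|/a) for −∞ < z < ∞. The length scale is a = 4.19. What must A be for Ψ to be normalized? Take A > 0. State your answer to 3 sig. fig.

A ≈ 0.489

Normalization requires ∫|Ψ|² dz = 1, integrated from −∞ to ∞.
Recall ∫₀^∞ z^m e^(−z/β) dz = m!·β^(m+1), ∫|Ψ|² dz = A²·(a).
Setting this equal to 1 gives A² = 1/(a).
Substituting a = 4.19 gives A² = 0.2387, so A = 0.4885.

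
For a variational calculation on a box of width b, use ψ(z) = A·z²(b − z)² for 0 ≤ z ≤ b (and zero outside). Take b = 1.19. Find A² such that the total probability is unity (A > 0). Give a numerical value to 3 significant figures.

A^2 ≈ 132

Require ∫ |ψ|² dz = 1 over the whole domain.
Expanding the polynomial and integrating term by term, with ψ = A·z²(b − z)², the integral evaluates to A²·[b^9/630].
With b = 1.19: A² = 131.6 and A = 11.47.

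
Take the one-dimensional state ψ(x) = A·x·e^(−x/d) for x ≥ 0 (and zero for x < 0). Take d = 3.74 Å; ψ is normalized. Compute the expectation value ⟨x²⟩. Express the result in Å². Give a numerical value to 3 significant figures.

⟨x^2⟩ ≈ 42.0 Å^2

The expectation value is the |ψ|²-weighted average of x^2: ∫ x^2|ψ|² dx.
Since the A² factors cancel between numerator and denominator, ⟨x²⟩ = 3·d^2.
Putting d = 3.74 gives 41.96.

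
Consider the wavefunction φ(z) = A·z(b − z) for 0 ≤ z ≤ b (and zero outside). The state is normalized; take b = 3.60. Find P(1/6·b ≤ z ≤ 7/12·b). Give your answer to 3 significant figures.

P = ∫_{1/6·b}^{7/12·b} |φ(z)|² dz.
With A² fixed by ∫|φ|² = 1, i.e. A² = (b^5/30)^(−1), substitute and integrate.
Substituting u = z/b, A² and the length scale cancel in the ratio: P = ∫_{1/6}^{7/12} u^2·(1 - u)^2 du / ∫_{0}^{1} u^2·(1 - u)^2 du.
An antiderivative of u^2·(1 - u)^2 is u^3·(6·u^2 - 15·u + 10)/30; evaluating from 1/6 to 7/12 gives ≈ 0.020596, while the full integral is 1/30.
Taking the ratio, P = 0.6179.

P ≈ 0.618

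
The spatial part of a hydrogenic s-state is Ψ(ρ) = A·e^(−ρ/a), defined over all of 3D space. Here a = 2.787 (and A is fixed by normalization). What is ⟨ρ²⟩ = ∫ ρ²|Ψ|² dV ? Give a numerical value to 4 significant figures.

⟨ρ^2⟩ ≈ 23.30

By definition ⟨ρ²⟩ = ∫ ρ^2 |Ψ(ρ)|² 4πρ² dρ.
Since the A² factors cancel between numerator and denominator, ⟨ρ²⟩ = 3·a^2.
Putting a = 2.787 gives 23.302.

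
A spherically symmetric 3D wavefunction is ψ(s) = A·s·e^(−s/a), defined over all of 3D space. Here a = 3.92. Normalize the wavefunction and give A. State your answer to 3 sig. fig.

Normalization requires ∫|ψ|² 4πs² ds = 1, integrated from 0 to ∞.
(Spherical symmetry: dV = 4πs² ds.)
The integral (without the A² prefactor) comes out to 3·π·a^5.
With a = 3.92: A² = 0.0001146 and A = 0.01071.

A ≈ 0.0107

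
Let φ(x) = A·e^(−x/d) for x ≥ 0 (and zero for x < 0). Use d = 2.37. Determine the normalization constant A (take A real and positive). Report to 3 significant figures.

We need A² ∫|f|² dx = 1, taking the integral from 0 to ∞.
With φ = A·e^(−x/d), the integral evaluates to A²·[d/2].
So A² = (d/2)^(−1).
Substituting d = 2.37 gives A² = 0.8439, so A = 0.9186.

A ≈ 0.919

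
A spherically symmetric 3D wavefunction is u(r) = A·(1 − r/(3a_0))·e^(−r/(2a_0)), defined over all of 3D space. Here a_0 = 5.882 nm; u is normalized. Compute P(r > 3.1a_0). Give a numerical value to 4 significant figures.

With dV = 4πr²dr, the probability is ∫|u|² dV over r > 3.1a_0.
Normalization gives A² = 1/(8·π·a_0^3/3).
Let t = r/a_0; then A², 4π and the length scale all cancel, so P = ∫_{3.1}^{∞} t^2·(1 - t/3)^2·e^(-t) dt ÷ ∫_{0}^{∞} t^2·(1 - t/3)^2·e^(-t) dt.
With ∫ t^2·(1 - t/3)^2·e^(-t) dt = (-t^4 + 2·t^3 - 3·t^2 - 6·t - 6)·e^(-t)/9 + C, the region integral is ≈ 0.431472 and the full one is 2/3.
This evaluates to P = 0.64721.

P ≈ 0.6472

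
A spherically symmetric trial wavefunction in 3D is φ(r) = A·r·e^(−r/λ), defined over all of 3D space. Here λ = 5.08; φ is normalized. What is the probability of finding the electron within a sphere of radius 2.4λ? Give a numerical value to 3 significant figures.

P ≈ 0.524

P = ∫ |φ|² 4πr² dr over r ≤ 2.4λ.
Normalization gives A² = 1/(3·π·λ^5).
Let u = r/λ; then A², 4π and the length scale all cancel, so P = ∫_{0}^{2.4} u^4·e^(-2·u) du ÷ ∫_{0}^{∞} u^4·e^(-2·u) du.
An antiderivative of u^4·e^(-2·u) is -(u^4/2 + u^3 + 3·u^2/2 + 3·u/2 + 3/4)·e^(-2·u); evaluating from 0 to 2.4 gives ≈ 0.39281, while the full integral is 3/4.
This evaluates to P = 0.5237.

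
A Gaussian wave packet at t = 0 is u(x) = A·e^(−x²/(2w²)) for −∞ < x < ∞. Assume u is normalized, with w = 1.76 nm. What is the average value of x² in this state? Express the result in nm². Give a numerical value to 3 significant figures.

⟨x²⟩ = ∫ x^2 |u|² dx over the full domain.
Using the Gaussian integral ∫_{−∞}^{∞} e^(−αx²) dx = √(π/α), since the A² factors cancel between numerator and denominator, ⟨x²⟩ = w^2/2.
With w = 1.76, ⟨x^2⟩ = 1.549.

⟨x^2⟩ ≈ 1.55 nm^2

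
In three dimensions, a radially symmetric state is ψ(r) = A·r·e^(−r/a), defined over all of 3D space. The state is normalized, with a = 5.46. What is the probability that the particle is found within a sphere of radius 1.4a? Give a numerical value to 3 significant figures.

P ≈ 0.152

Integrate the radial probability density 4πr²|ψ|² over r ≤ 1.4a.
A² is fixed by ∫₀^∞ 4πr²|ψ|² dr = 1, i.e. A² = (3·π·a^5)^(−1).
Let u = r/a; then A², 4π and the length scale all cancel, so P = ∫_{0}^{1.4} u^4·e^(-2·u) du ÷ ∫_{0}^{∞} u^4·e^(-2·u) du.
Using ∫ u^4·e^(-2·u) du = -(u^4/2 + u^3 + 3·u^2/2 + 3·u/2 + 3/4)·e^(-2·u), the numerator is ≈ 0.11424 and the denominator is 3/4.
This evaluates to P = 0.1523.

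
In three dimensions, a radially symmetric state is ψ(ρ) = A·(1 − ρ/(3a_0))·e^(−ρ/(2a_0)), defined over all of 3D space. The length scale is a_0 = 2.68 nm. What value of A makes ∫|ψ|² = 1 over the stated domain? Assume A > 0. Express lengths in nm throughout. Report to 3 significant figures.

A ≈ 0.0787 nm^(-3/2)

We need A² ∫|f|² 4πρ² dρ = 1, taking the integral from 0 to ∞.
(Spherical symmetry: dV = 4πρ² dρ.)
With ∫₀^∞ ρ^4 e^(−αρ) dρ = 4!/α^5, the integral (without the A² prefactor) comes out to 8·π·a_0^3/3.
So A² = (8·π·a_0^3/3)^(−1).
Plugging in a_0 = 2.68 yields A = 0.07875.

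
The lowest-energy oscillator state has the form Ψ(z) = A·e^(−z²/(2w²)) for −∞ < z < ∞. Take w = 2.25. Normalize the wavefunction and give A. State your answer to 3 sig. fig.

A ≈ 0.501

Require ∫ |Ψ|² dz = 1 over the whole domain.
With ∫_{−∞}^{∞} z^(2m) e^(−αz²) dz = (2m−1)!!·√π / (2^m α^(m+1/2)), with Ψ = A·e^(−z²/(2w²)), the integral evaluates to A²·[√(π)·w].
Hence A² = 1/[√(π)·w].
Plugging in w = 2.25 yields A = 0.5008.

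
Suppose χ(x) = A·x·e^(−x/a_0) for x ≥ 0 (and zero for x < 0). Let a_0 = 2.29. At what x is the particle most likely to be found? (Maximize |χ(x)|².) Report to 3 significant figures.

x ≈ 2.29

Differentiate |χ(x)|² with respect to x and set to zero.
Solving yields x = a_0.
With a_0 = 2.29, the most probable position is 2.290.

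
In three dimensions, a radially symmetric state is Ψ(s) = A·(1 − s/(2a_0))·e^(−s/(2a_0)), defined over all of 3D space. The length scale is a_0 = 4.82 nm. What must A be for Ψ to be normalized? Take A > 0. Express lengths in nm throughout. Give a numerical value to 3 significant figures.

A ≈ 0.0188 nm^(-3/2)

Require ∫ |Ψ|² 4πs² ds = 1 over the whole domain.
With Ψ = A·(1 − s/(2a_0))·e^(−s/(2a_0)), the integral evaluates to A²·[8·π·a_0^3].
So A² = (8·π·a_0^3)^(−1).
Substituting a_0 = 4.82 gives A² = 0.0003553, so A = 0.01885.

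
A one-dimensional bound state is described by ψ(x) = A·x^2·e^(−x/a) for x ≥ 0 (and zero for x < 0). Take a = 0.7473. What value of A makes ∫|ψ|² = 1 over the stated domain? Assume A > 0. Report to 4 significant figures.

We need A² ∫|f|² dx = 1, taking the integral from 0 to ∞.
Carrying out the integral gives A² · 3·a^5/4.
Setting this equal to 1 gives A² = 1/(3·a^5/4).
Plugging in a = 0.7473 yields A = 2.3918.

A ≈ 2.392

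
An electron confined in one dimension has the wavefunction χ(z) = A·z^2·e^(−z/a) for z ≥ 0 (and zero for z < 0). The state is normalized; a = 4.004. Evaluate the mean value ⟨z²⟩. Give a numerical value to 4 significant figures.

The expectation value is the |χ|²-weighted average of z^2: ∫ z^2|χ|² dz.
With ∫₀^∞ z^6 e^(−αz) dz = 6!/α^7, evaluating both integrals, ⟨z²⟩ = 15·a^2/2.
Putting a = 4.004 gives 120.24.

⟨z^2⟩ ≈ 120.2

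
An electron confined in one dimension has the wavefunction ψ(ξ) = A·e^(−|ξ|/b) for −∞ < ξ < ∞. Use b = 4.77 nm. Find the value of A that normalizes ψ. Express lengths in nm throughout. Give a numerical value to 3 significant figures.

A ≈ 0.458 nm^(-1/2)

Require ∫ |ψ|² dξ = 1 over the whole domain.
With ∫₀^∞ ξ^0 e^(−αξ) dξ = 0!/α^1, ∫|ψ|² dξ = A²·(b).
Setting this equal to 1 gives A² = 1/(b).
With b = 4.77: A² = 0.2096 and A = 0.4579.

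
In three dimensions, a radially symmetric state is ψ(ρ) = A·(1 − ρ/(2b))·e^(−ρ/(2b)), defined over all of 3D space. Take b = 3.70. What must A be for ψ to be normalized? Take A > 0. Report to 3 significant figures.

Normalization requires ∫|ψ|² 4πρ² dρ = 1, integrated from 0 to ∞.
The angular integral contributes 4π, leaving ∫₀^∞ ρ²|ψ|² dρ.
With ∫₀^∞ ρ^4 e^(−αρ) dρ = 4!/α^5, the integral (without the A² prefactor) comes out to 8·π·b^3.
Plugging in b = 3.70 yields A = 0.02803.

A ≈ 0.0280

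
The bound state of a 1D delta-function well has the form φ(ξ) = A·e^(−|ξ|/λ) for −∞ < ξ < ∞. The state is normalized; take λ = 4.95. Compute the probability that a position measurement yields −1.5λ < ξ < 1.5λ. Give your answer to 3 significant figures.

The probability is P = ∫ |φ|² dξ over [−1.5λ, 1.5λ].
With A² fixed by ∫|φ|² = 1, i.e. A² = (λ)^(−1), substitute and integrate.
By symmetry take twice the ξ ≥ 0 contribution in numerator and denominator; the 2's cancel. Substituting u = ξ/λ, A² and the length scale cancel in the ratio: P = ∫_{0}^{1.5} e^(-2·u) du / ∫_{0}^{∞} e^(-2·u) du.
An antiderivative of e^(-2·u) is -e^(-2·u)/2; evaluating from 0 to 1.5 gives 1/2 - e^(-3)/2, while the full integral is 1/2.
The result is P = 0.9502.

P ≈ 0.950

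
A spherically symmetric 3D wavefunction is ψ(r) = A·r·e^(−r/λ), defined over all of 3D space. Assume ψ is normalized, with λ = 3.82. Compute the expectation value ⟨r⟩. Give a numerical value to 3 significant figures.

By definition ⟨r⟩ = ∫ r |ψ(r)|² 4πr² dr.
Using ∫₀^∞ rⁿ e^(−αr) dr = n!/αⁿ⁺¹, the ratio of the moment integral to the normalization integral gives ⟨r⟩ = 5·λ/2.
Putting λ = 3.82 gives 9.550.

⟨r⟩ ≈ 9.55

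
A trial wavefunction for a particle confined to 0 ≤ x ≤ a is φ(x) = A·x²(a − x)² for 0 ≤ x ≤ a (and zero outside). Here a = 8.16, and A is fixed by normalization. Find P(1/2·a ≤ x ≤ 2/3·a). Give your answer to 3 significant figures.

|φ|² is the probability density, so P = ∫_{1/2·a}^{2/3·a} |φ|² dx.
The normalization integral ∫|φ|²dx over the whole domain equals a^9/630·A², and A² cancels in the ratio.
Let u = x/a; then A² and the length scale cancel, so P = ∫_{1/2}^{2/3} u^4·(1 - u)^4 du ÷ ∫_{0}^{1} u^4·(1 - u)^4 du.
Using ∫ u^4·(1 - u)^4 du = u^5·(70·u^4 - 315·u^3 + 540·u^2 - 420·u + 126)/630, the numerator is ≈ 0.00056374 and the denominator is 1/630.
The result is P = 0.3552.

P ≈ 0.355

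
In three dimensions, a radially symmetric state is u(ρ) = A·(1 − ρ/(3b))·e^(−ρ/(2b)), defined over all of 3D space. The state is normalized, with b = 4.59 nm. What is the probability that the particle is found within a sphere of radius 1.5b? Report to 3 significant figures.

With dV = 4πρ²dρ, the probability is ∫|u|² dV over ρ ≤ 1.5b.
The full normalization integral is A²·[8·π·b^3/3] = 1, fixing A².
In terms of t = ρ/b (A², 4π and the length scale all cancel between numerator and denominator), P = [∫_{0}^{1.5} t^2·(1 - t/3)^2·e^(-t) dt] / [∫_{0}^{∞} t^2·(1 - t/3)^2·e^(-t) dt].
An antiderivative of t^2·(1 - t/3)^2·e^(-t) is (-t^4 + 2·t^3 - 3·t^2 - 6·t - 6)·e^(-t)/9; evaluating from 0 to 1.5 gives 2/3 - 107·e^(-3/2)/48, while the full integral is 2/3.
Taking the ratio yields P = 0.2539.

P ≈ 0.254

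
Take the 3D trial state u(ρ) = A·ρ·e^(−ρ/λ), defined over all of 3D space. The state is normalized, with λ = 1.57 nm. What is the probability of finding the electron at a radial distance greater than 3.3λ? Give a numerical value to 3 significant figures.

P ≈ 0.213

P = ∫ |u|² 4πρ² dρ over ρ > 3.3λ.
The full normalization integral is A²·[3·π·λ^5] = 1, fixing A².
Let t = ρ/λ; then A², 4π and the length scale all cancel, so P = ∫_{3.3}^{∞} t^4·e^(-2·t) dt ÷ ∫_{0}^{∞} t^4·e^(-2·t) dt.
With ∫ t^4·e^(-2·t) dt = -(t^4/2 + t^3 + 3·t^2/2 + 3·t/2 + 3/4)·e^(-2·t) + C, the region integral is ≈ 0.15953 and the full one is 3/4.
This evaluates to P = 0.2127.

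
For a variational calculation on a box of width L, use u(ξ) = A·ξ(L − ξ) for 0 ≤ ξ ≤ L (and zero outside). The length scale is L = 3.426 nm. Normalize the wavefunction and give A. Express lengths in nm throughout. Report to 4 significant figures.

Require ∫ |u|² dξ = 1 over the whole domain.
Carrying out the integral gives A² · L^5/30.
Setting this equal to 1 gives A² = 1/(L^5/30).
Substituting L = 3.426 gives A² = 0.063560, so A = 0.25211.

A ≈ 0.2521 nm^(-5/2)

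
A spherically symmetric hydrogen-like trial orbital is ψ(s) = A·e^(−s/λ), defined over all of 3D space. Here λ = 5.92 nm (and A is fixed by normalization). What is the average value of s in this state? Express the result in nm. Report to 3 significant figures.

⟨s⟩ = ∫ s |ψ|² 4πs² ds over the full domain.
Recall ∫₀^∞ s^m e^(−s/β) ds = m!·β^(m+1), since the A² factors cancel between numerator and denominator, ⟨s⟩ = 3·λ/2.
With λ = 5.92, ⟨s⟩ = 8.880.

⟨s⟩ ≈ 8.88 nm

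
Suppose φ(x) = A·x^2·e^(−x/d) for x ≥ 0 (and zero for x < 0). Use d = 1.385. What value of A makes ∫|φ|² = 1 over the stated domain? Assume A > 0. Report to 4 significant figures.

A ≈ 0.5115

Normalization requires ∫|φ|² dx = 1, integrated from 0 to ∞.
With ∫₀^∞ x^4 e^(−αx) dx = 4!/α^5, the integral (without the A² prefactor) comes out to 3·d^5/4.
Setting this equal to 1 gives A² = 1/(3·d^5/4).
Substituting d = 1.385 gives A² = 0.26163, so A = 0.51150.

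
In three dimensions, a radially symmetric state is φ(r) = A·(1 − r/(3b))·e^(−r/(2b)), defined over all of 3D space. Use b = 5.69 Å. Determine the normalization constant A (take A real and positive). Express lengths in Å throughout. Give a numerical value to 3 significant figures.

A ≈ 0.0255 Å^(-3/2)

The normalization condition is ∫|φ|² 4πr² dr = 1 from 0 to ∞.
In 3D with spherical symmetry the volume element is 4πr² dr.
∫|φ|² 4πr² dr = A²·(8·π·b^3/3).
Hence A² = 1/[8·π·b^3/3].
Plugging in b = 5.69 yields A = 0.02545.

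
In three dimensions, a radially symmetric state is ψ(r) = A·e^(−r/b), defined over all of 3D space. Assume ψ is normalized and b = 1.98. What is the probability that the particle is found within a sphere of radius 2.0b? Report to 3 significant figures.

Integrate the radial probability density 4πr²|ψ|² over r ≤ 2.0b.
The full normalization integral is A²·[π·b^3] = 1, fixing A².
In terms of u = r/b (A², 4π and the length scale all cancel between numerator and denominator), P = [∫_{0}^{2.0} u^2·e^(-2·u) du] / [∫_{0}^{∞} u^2·e^(-2·u) du].
An antiderivative of u^2·e^(-2·u) is -(2·u^2 + 2·u + 1)·e^(-2·u)/4; evaluating from 0 to 2.0 gives 1/4 - 13·e^(-4)/4, while the full integral is 1/4.
This evaluates to P = 0.7619.

P ≈ 0.762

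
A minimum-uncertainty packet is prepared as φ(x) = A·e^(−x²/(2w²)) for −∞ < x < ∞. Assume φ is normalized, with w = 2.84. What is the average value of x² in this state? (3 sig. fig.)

⟨x^2⟩ ≈ 4.03

⟨x²⟩ = ∫ x^2 |φ|² dx over the full domain.
Differentiating ∫e^(−αx²) dx = √(π/α) under α to get the higher moments, since the A² factors cancel between numerator and denominator, ⟨x²⟩ = w^2/2.
Putting w = 2.84 gives 4.033.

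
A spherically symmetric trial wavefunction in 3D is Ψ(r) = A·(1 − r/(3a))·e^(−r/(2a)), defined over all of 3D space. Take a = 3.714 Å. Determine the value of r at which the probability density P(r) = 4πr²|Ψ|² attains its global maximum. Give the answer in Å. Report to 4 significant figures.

The maximum of P(r) = 4πr²|Ψ|² occurs where its derivative vanishes.
Solving yields r = a.
With a = 3.714, the most probable radial distance is 3.7140 Å.

r ≈ 3.714 Å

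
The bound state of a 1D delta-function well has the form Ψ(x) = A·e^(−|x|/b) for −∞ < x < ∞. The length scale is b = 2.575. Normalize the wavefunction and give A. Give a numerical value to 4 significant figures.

A ≈ 0.6232

Require ∫ |Ψ|² dx = 1 over the whole domain.
With Ψ = A·e^(−|x|/b), the integral evaluates to A²·[b].
Setting this equal to 1 gives A² = 1/(b).
Substituting b = 2.575 gives A² = 0.38835, so A = 0.62318.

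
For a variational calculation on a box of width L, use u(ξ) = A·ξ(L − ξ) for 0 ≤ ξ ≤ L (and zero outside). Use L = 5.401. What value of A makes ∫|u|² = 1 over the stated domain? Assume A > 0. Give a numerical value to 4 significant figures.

We need A² ∫|f|² dξ = 1, taking the integral from 0 to L.
Expanding the polynomial and integrating term by term, carrying out the integral gives A² · L^5/30.
Hence A² = 1/[L^5/30].
Plugging in L = 5.401 yields A = 0.080793.

A ≈ 0.08079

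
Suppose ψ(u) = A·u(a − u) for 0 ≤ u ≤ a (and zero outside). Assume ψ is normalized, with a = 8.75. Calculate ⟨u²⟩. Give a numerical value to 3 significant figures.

⟨u^2⟩ ≈ 21.9

By definition ⟨u²⟩ = ∫ u^2 |ψ(u)|² du.
Expanding the polynomial and integrating term by term, the ratio of the moment integral to the normalization integral gives ⟨u²⟩ = 2·a^2/7.
With a = 8.75, ⟨u^2⟩ = 21.88.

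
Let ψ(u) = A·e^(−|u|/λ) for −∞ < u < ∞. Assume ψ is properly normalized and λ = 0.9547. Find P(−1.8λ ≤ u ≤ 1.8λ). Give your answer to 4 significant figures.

|ψ|² is the probability density, so P = ∫_{−1.8λ}^{1.8λ} |ψ|² du.
Since A² = 1/(λ), this is the region integral divided by the full normalization integral.
By symmetry take twice the u ≥ 0 contribution in numerator and denominator; the 2's cancel. Substituting t = u/λ, A² and the length scale cancel in the ratio: P = ∫_{0}^{1.8} e^(-2·t) dt / ∫_{0}^{∞} e^(-2·t) dt.
With ∫ e^(-2·t) dt = -e^(-2·t)/2 + C, the region integral is 1/2 - e^(-18/5)/2 and the full one is 1/2.
This works out to P = 0.97268.

P ≈ 0.9727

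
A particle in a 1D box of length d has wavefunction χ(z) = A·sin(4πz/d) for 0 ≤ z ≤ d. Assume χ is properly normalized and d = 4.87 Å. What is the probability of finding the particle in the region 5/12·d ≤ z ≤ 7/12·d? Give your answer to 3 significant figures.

P ≈ 0.0978

P = ∫_{5/12·d}^{7/12·d} |χ(z)|² dz.
Since A² = 1/(d/2), this is the region integral divided by the full normalization integral.
Let u = z/d; then A² and the length scale cancel, so P = ∫_{5/12}^{7/12} sin(4·π·u)^2 du ÷ ∫_{0}^{1} sin(4·π·u)^2 du.
Using ∫ sin(4·π·u)^2 du = u/2 - sin(4·π·u)·cos(4·π·u)/(8·π), the numerator is -√(3)/(16·π) + 1/12 and the denominator is 1/2.
Taking the ratio, P = (-√(3)/8 + π/6)/π.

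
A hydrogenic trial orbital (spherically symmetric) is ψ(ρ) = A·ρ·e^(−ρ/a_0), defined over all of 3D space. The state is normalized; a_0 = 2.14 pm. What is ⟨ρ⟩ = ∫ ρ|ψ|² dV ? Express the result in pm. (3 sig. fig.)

⟨ρ⟩ ≈ 5.35 pm

By definition ⟨ρ⟩ = ∫ ρ |ψ(ρ)|² 4πρ² dρ.
Recall ∫₀^∞ ρ^m e^(−ρ/β) dρ = m!·β^(m+1), the ratio of the moment integral to the normalization integral gives ⟨ρ⟩ = 5·a_0/2.
With a_0 = 2.14, ⟨ρ⟩ = 5.350.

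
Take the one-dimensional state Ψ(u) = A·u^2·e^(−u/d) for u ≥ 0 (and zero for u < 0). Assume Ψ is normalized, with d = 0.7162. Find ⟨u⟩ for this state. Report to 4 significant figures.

⟨u⟩ = ∫ u |Ψ|² du over the full domain.
Evaluating both integrals, ⟨u⟩ = 5·d/2.
With d = 0.7162, ⟨u⟩ = 1.7905.

⟨u⟩ ≈ 1.791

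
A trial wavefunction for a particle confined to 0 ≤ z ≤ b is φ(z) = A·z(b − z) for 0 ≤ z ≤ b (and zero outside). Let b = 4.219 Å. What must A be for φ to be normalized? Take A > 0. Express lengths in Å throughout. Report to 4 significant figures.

Require ∫ |φ|² dz = 1 over the whole domain.
With φ = A·z(b − z), the integral evaluates to A²·[b^5/30].
Setting this equal to 1 gives A² = 1/(b^5/30).
With b = 4.219: A² = 0.022443 and A = 0.14981.

A ≈ 0.1498 Å^(-5/2)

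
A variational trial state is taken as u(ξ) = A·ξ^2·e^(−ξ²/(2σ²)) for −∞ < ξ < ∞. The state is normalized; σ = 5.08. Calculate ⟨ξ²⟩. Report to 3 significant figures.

⟨ξ^2⟩ ≈ 64.5

⟨ξ²⟩ = ∫ ξ^2 |u|² dξ over the full domain.
Since the A² factors cancel between numerator and denominator, ⟨ξ²⟩ = 5·σ^2/2.
Putting σ = 5.08 gives 64.52.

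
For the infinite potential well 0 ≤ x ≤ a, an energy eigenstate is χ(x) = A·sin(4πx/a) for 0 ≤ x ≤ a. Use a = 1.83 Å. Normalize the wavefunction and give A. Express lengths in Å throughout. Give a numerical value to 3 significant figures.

The normalization condition is ∫|χ|² dx = 1 from 0 to a.
With ∫₀^a sin²(nπx/a) dx = a/2, with χ = A·sin(4πx/a), the integral evaluates to A²·[a/2].
So A² = (a/2)^(−1).
Plugging in a = 1.83 yields A = 1.045.

A ≈ 1.05 Å^(-1/2)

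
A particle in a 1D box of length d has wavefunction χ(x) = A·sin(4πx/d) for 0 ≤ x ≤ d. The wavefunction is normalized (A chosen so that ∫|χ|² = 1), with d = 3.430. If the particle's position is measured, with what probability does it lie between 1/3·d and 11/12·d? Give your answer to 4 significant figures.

P = ∫_{1/3·d}^{11/12·d} |χ(x)|² dx.
With A² fixed by ∫|χ|² = 1, i.e. A² = (d/2)^(−1), substitute and integrate.
In terms of u = x/d (A² and the length scale cancel between numerator and denominator), P = [∫_{1/3}^{11/12} sin(4·π·u)^2 du] / [∫_{0}^{1} sin(4·π·u)^2 du].
With ∫ sin(4·π·u)^2 du = u/2 - sin(4·π·u)·cos(4·π·u)/(8·π) + C, the region integral is √(3)/(16·π) + 7/24 and the full one is 1/2.
Evaluating gives P = √(3)/(8·π) + 7/12.

P ≈ 0.6522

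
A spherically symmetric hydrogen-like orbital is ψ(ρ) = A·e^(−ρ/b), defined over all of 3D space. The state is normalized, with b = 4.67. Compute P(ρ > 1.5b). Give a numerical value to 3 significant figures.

P = ∫ |ψ|² 4πρ² dρ over ρ > 1.5b.
Normalization gives A² = 1/(π·b^3).
In terms of u = ρ/b (A², 4π and the length scale all cancel between numerator and denominator), P = [∫_{1.5}^{∞} u^2·e^(-2·u) du] / [∫_{0}^{∞} u^2·e^(-2·u) du].
Using ∫ u^2·e^(-2·u) du = -(2·u^2 + 2·u + 1)·e^(-2·u)/4, the numerator is 17·e^(-3)/8 and the denominator is 1/4.
This evaluates to P = 0.4232.

P ≈ 0.423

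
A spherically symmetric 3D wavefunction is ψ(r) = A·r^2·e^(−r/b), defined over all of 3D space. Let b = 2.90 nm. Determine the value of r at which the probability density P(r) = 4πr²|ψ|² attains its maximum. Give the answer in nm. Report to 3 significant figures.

Differentiate P(r) = 4πr²|ψ|² with respect to r and set to zero.
Solving yields r = 3·b.
With b = 2.90, the most probable radial distance is 8.700 nm.

r ≈ 8.70 nm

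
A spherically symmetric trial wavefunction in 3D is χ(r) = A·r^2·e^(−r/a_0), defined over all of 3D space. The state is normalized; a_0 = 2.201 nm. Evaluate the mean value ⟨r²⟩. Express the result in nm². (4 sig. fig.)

⟨r²⟩ = ∫ r^2 |χ|² 4πr² dr over the full domain.
Using ∫₀^∞ rⁿ e^(−αr) dr = n!/αⁿ⁺¹, evaluating both integrals, ⟨r²⟩ = 14·a_0^2.
With a_0 = 2.201, ⟨r^2⟩ = 67.822.

⟨r^2⟩ ≈ 67.82 nm^2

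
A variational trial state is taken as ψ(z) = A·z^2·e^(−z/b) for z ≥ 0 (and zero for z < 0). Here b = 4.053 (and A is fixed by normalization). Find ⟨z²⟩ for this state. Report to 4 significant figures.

⟨z^2⟩ ≈ 123.2

⟨z²⟩ = ∫ z^2 |ψ|² dz over the full domain.
The ratio of the moment integral to the normalization integral gives ⟨z²⟩ = 15·b^2/2.
Putting b = 4.053 gives 123.20.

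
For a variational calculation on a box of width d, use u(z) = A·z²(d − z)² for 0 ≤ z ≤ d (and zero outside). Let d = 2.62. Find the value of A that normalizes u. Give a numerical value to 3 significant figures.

A ≈ 0.329

The normalization condition is ∫|u|² dz = 1 from 0 to d.
Carrying out the integral gives A² · d^9/630.
With d = 2.62: A² = 0.1083 and A = 0.3291.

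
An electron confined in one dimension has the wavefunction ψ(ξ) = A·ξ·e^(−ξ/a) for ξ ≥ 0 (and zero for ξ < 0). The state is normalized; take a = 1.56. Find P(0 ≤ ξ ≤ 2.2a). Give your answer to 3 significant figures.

P ≈ 0.815

P = ∫_{0}^{2.2a} |ψ(ξ)|² dξ.
Since A² = 1/(a^3/4), this is the region integral divided by the full normalization integral.
Substituting u = ξ/a, A² and the length scale cancel in the ratio: P = ∫_{0}^{2.2} u^2·e^(-2·u) du / ∫_{0}^{∞} u^2·e^(-2·u) du.
With ∫ u^2·e^(-2·u) du = -(2·u^2 + 2·u + 1)·e^(-2·u)/4 + C, the region integral is 1/4 - 377·e^(-22/5)/100 and the full one is 1/4.
This works out to P = 0.8149.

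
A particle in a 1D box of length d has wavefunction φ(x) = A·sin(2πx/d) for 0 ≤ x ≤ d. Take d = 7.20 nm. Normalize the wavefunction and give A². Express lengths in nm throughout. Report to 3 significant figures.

The normalization condition is ∫|φ|² dx = 1 from 0 to d.
Using sin²θ = (1 − cos 2θ)/2, ∫|φ|² dx = A²·(d/2).
Setting this equal to 1 gives A² = 1/(d/2).
Substituting d = 7.20 gives A² = 0.2778, so A = 0.5270.

A^2 ≈ 0.278 nm^(-1)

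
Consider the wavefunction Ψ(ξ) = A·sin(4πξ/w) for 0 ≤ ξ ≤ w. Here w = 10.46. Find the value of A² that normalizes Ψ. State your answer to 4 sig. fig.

A^2 ≈ 0.1912

The normalization condition is ∫|Ψ|² dξ = 1 from 0 to w.
Using sin²θ = (1 − cos 2θ)/2, the integral (without the A² prefactor) comes out to w/2.
Setting this equal to 1 gives A² = 1/(w/2).
With w = 10.46: A² = 0.19120 and A = 0.43727.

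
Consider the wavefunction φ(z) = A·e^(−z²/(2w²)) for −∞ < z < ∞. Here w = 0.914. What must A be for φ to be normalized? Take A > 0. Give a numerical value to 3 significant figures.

We need A² ∫|f|² dz = 1, taking the integral from −∞ to ∞.
With ∫_{−∞}^{∞} z^(2m) e^(−αz²) dz = (2m−1)!!·√π / (2^m α^(m+1/2)), ∫|φ|² dz = A²·(√(π)·w).
So A² = (√(π)·w)^(−1).
Substituting w = 0.914 gives A² = 0.6173, so A = 0.7857.

A ≈ 0.786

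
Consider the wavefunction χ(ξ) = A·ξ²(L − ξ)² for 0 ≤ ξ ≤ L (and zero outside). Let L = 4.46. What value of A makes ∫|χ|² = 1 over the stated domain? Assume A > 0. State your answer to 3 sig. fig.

The normalization condition is ∫|χ|² dξ = 1 from 0 to L.
Expanding the polynomial and integrating term by term, with χ = A·ξ²(L − ξ)², the integral evaluates to A²·[L^9/630].
Setting this equal to 1 gives A² = 1/(L^9/630).
Substituting L = 4.46 gives A² = 0.0009022, so A = 0.03004.

A ≈ 0.0300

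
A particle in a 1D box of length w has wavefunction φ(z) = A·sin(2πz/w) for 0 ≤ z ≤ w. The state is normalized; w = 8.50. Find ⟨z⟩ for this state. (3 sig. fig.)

The expectation value is the |φ|²-weighted average of z: ∫ z|φ|² dz.
With ∫₀^w sin²(nπz/w) dz = w/2, the ratio of the moment integral to the normalization integral gives ⟨z⟩ = w/2.
With w = 8.50, ⟨z⟩ = 4.250.

⟨z⟩ ≈ 4.25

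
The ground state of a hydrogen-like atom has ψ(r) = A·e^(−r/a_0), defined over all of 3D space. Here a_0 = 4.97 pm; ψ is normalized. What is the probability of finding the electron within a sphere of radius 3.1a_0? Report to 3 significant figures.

With dV = 4πr²dr, the probability is ∫|ψ|² dV over r ≤ 3.1a_0.
Normalization gives A² = 1/(π·a_0^3).
In terms of u = r/a_0 (A², 4π and the length scale all cancel between numerator and denominator), P = [∫_{0}^{3.1} u^2·e^(-2·u) du] / [∫_{0}^{∞} u^2·e^(-2·u) du].
An antiderivative of u^2·e^(-2·u) is -(2·u^2 + 2·u + 1)·e^(-2·u)/4; evaluating from 0 to 3.1 gives 1/4 - 1321·e^(-31/5)/200, while the full integral is 1/4.
This evaluates to P = 0.9464.

P ≈ 0.946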